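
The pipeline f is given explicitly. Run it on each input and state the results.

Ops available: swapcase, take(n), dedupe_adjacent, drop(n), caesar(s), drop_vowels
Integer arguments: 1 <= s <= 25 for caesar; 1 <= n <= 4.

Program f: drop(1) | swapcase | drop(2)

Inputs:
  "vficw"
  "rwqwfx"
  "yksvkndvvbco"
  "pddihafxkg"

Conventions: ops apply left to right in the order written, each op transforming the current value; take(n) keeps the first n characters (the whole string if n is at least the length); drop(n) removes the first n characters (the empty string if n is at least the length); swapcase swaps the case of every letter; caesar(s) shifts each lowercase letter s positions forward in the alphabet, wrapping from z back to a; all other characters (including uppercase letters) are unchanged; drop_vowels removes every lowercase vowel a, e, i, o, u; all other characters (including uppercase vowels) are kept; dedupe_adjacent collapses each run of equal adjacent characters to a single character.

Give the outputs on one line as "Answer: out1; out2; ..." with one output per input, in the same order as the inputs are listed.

Execution, op by op:
  "vficw" -> "ficw" -> "FICW" -> "CW"
  "rwqwfx" -> "wqwfx" -> "WQWFX" -> "WFX"
  "yksvkndvvbco" -> "ksvkndvvbco" -> "KSVKNDVVBCO" -> "VKNDVVBCO"
  "pddihafxkg" -> "ddihafxkg" -> "DDIHAFXKG" -> "IHAFXKG"

"CW"; "WFX"; "VKNDVVBCO"; "IHAFXKG"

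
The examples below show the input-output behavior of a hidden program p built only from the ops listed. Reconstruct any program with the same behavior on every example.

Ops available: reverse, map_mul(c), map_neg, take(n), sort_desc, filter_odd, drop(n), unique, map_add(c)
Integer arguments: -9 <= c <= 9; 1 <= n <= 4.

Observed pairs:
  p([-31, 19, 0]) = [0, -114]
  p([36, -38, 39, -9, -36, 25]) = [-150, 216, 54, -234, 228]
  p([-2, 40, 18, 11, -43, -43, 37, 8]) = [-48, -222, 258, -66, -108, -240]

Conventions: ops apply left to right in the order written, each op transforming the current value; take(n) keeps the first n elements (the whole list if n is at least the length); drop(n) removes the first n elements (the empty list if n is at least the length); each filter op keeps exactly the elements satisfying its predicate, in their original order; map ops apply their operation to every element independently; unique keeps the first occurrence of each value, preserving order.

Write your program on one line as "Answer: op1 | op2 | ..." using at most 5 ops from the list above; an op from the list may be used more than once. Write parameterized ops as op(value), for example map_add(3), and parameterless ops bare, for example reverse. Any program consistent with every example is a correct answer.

map_mul(-6) | drop(1) | unique | reverse

Check, running the answer program on each example:
  [-31, 19, 0] -> [186, -114, 0] -> [-114, 0] -> [-114, 0] -> [0, -114]
  [36, -38, 39, -9, -36, 25] -> [-216, 228, -234, 54, 216, -150] -> [228, -234, 54, 216, -150] -> [228, -234, 54, 216, -150] -> [-150, 216, 54, -234, 228]
  [-2, 40, 18, 11, -43, -43, 37, 8] -> [12, -240, -108, -66, 258, 258, -222, -48] -> [-240, -108, -66, 258, 258, -222, -48] -> [-240, -108, -66, 258, -222, -48] -> [-48, -222, 258, -66, -108, -240]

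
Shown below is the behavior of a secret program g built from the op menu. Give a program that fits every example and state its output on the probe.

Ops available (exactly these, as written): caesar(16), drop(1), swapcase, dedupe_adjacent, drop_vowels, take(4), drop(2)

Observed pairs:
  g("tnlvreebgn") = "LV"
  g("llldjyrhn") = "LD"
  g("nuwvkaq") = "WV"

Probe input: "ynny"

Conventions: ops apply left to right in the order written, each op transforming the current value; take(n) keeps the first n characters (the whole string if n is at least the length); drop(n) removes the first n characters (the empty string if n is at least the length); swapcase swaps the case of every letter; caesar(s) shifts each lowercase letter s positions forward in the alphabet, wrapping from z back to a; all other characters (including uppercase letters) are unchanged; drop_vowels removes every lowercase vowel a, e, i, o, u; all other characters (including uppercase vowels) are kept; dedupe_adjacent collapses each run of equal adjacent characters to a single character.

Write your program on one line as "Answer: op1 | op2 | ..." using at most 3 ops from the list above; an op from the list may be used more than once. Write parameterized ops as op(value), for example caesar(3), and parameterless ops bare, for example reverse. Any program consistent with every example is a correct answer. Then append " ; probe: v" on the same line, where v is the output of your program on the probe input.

take(4) | swapcase | drop(2) ; probe: "NY"

Check, running the answer program on each example:
  "tnlvreebgn" -> "tnlv" -> "TNLV" -> "LV"
  "llldjyrhn" -> "llld" -> "LLLD" -> "LD"
  "nuwvkaq" -> "nuwv" -> "NUWV" -> "WV"
  probe: "ynny" -> "ynny" -> "YNNY" -> "NY"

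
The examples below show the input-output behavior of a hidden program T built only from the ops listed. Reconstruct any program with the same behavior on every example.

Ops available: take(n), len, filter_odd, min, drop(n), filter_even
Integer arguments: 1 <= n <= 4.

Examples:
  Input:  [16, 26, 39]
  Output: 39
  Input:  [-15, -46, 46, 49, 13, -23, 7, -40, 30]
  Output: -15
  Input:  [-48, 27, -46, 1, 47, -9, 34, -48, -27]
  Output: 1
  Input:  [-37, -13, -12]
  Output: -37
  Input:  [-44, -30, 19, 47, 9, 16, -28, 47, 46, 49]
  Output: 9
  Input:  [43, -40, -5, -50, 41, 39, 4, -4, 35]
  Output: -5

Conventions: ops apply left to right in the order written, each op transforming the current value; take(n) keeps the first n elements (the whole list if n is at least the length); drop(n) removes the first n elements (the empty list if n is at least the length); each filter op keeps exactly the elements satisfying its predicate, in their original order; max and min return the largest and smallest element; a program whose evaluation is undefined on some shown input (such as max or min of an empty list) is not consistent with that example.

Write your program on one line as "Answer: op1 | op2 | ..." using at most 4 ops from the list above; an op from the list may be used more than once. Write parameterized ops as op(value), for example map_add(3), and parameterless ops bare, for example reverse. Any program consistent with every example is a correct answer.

filter_odd | take(3) | min

Check, running the answer program on each example:
  [16, 26, 39] -> [39] -> [39] -> 39
  [-15, -46, 46, 49, 13, -23, 7, -40, 30] -> [-15, 49, 13, -23, 7] -> [-15, 49, 13] -> -15
  [-48, 27, -46, 1, 47, -9, 34, -48, -27] -> [27, 1, 47, -9, -27] -> [27, 1, 47] -> 1
  [-37, -13, -12] -> [-37, -13] -> [-37, -13] -> -37
  [-44, -30, 19, 47, 9, 16, -28, 47, 46, 49] -> [19, 47, 9, 47, 49] -> [19, 47, 9] -> 9
  [43, -40, -5, -50, 41, 39, 4, -4, 35] -> [43, -5, 41, 39, 35] -> [43, -5, 41] -> -5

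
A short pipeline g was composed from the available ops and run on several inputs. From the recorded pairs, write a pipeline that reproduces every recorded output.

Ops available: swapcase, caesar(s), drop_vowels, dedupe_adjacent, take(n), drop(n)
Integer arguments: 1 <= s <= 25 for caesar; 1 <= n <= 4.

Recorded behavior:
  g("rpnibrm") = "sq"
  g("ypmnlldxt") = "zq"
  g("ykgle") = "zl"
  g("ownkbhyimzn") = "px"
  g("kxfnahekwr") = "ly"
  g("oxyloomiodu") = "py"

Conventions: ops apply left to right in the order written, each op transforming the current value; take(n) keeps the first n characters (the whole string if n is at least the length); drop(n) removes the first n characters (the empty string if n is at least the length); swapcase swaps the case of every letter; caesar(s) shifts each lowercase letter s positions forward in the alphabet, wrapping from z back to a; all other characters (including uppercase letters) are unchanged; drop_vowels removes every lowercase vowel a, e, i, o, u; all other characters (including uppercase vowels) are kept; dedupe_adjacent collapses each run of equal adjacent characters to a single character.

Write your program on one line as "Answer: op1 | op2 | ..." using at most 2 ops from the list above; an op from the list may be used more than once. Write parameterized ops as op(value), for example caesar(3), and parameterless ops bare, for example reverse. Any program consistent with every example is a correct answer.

take(2) | caesar(1)

Check, running the answer program on each example:
  "rpnibrm" -> "rp" -> "sq"
  "ypmnlldxt" -> "yp" -> "zq"
  "ykgle" -> "yk" -> "zl"
  "ownkbhyimzn" -> "ow" -> "px"
  "kxfnahekwr" -> "kx" -> "ly"
  "oxyloomiodu" -> "ox" -> "py"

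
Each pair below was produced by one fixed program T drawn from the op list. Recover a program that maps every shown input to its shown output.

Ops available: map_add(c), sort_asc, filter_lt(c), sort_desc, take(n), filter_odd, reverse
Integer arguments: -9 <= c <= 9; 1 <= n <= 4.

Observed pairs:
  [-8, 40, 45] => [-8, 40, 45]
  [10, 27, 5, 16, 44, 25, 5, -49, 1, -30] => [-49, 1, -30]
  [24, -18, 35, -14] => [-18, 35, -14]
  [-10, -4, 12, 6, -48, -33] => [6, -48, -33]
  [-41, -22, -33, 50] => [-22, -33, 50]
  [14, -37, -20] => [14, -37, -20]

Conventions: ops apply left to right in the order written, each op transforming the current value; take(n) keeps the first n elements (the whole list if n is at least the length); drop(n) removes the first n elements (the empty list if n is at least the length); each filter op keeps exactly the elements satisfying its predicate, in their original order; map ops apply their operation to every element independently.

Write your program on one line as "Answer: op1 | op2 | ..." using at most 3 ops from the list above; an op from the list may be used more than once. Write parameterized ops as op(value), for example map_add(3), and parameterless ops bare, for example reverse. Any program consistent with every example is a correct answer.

reverse | take(3) | reverse

Check, running the answer program on each example:
  [-8, 40, 45] -> [45, 40, -8] -> [45, 40, -8] -> [-8, 40, 45]
  [10, 27, 5, 16, 44, 25, 5, -49, 1, -30] -> [-30, 1, -49, 5, 25, 44, 16, 5, 27, 10] -> [-30, 1, -49] -> [-49, 1, -30]
  [24, -18, 35, -14] -> [-14, 35, -18, 24] -> [-14, 35, -18] -> [-18, 35, -14]
  [-10, -4, 12, 6, -48, -33] -> [-33, -48, 6, 12, -4, -10] -> [-33, -48, 6] -> [6, -48, -33]
  [-41, -22, -33, 50] -> [50, -33, -22, -41] -> [50, -33, -22] -> [-22, -33, 50]
  [14, -37, -20] -> [-20, -37, 14] -> [-20, -37, 14] -> [14, -37, -20]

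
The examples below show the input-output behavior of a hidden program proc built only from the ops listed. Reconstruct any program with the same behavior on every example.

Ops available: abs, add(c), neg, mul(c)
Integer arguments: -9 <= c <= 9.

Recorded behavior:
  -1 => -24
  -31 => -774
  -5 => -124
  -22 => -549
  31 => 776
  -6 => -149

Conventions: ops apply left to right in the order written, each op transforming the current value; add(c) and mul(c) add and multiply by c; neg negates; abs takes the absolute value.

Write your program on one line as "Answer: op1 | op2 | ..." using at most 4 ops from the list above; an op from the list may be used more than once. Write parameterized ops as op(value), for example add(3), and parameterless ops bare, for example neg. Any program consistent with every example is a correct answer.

mul(5) | add(-1) | mul(5) | add(6)

Check, running the answer program on each example:
  -1 -> -5 -> -6 -> -30 -> -24
  -31 -> -155 -> -156 -> -780 -> -774
  -5 -> -25 -> -26 -> -130 -> -124
  -22 -> -110 -> -111 -> -555 -> -549
  31 -> 155 -> 154 -> 770 -> 776
  -6 -> -30 -> -31 -> -155 -> -149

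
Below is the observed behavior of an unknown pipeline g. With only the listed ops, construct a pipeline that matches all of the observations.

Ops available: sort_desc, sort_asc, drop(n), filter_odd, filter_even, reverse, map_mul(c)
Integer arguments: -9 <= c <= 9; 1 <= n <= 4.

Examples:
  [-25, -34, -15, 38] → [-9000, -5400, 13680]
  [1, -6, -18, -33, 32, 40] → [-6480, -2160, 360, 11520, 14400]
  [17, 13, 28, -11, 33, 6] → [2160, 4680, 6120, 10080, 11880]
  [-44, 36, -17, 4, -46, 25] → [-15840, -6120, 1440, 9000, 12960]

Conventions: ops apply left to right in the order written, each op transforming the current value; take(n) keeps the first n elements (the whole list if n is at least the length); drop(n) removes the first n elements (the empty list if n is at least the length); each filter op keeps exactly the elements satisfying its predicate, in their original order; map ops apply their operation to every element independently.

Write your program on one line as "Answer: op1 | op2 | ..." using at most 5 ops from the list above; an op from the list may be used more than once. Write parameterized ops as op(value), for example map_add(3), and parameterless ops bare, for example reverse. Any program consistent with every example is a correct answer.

sort_asc | map_mul(-9) | map_mul(-8) | map_mul(5) | drop(1)

Check, running the answer program on each example:
  [-25, -34, -15, 38] -> [-34, -25, -15, 38] -> [306, 225, 135, -342] -> [-2448, -1800, -1080, 2736] -> [-12240, -9000, -5400, 13680] -> [-9000, -5400, 13680]
  [1, -6, -18, -33, 32, 40] -> [-33, -18, -6, 1, 32, 40] -> [297, 162, 54, -9, -288, -360] -> [-2376, -1296, -432, 72, 2304, 2880] -> [-11880, -6480, -2160, 360, 11520, 14400] -> [-6480, -2160, 360, 11520, 14400]
  [17, 13, 28, -11, 33, 6] -> [-11, 6, 13, 17, 28, 33] -> [99, -54, -117, -153, -252, -297] -> [-792, 432, 936, 1224, 2016, 2376] -> [-3960, 2160, 4680, 6120, 10080, 11880] -> [2160, 4680, 6120, 10080, 11880]
  [-44, 36, -17, 4, -46, 25] -> [-46, -44, -17, 4, 25, 36] -> [414, 396, 153, -36, -225, -324] -> [-3312, -3168, -1224, 288, 1800, 2592] -> [-16560, -15840, -6120, 1440, 9000, 12960] -> [-15840, -6120, 1440, 9000, 12960]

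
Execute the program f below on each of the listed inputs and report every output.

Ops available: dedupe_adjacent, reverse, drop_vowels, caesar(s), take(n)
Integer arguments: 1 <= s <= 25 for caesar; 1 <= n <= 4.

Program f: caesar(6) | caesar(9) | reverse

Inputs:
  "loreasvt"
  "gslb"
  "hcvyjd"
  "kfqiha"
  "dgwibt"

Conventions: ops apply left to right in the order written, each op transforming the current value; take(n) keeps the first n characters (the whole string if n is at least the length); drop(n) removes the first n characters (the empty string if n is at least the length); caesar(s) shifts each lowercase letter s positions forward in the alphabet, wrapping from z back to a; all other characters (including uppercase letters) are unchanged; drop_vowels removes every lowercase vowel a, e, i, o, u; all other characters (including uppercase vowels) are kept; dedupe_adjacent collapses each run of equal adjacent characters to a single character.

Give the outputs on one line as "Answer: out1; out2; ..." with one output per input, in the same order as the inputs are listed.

"ikhptgda"; "qahv"; "synkrw"; "pwxfuz"; "iqxlvs"

Execution, op by op:
  "loreasvt" -> "ruxkgybz" -> "adgtphki" -> "ikhptgda"
  "gslb" -> "myrh" -> "vhaq" -> "qahv"
  "hcvyjd" -> "nibepj" -> "wrknys" -> "synkrw"
  "kfqiha" -> "qlwong" -> "zufxwp" -> "pwxfuz"
  "dgwibt" -> "jmcohz" -> "svlxqi" -> "iqxlvs"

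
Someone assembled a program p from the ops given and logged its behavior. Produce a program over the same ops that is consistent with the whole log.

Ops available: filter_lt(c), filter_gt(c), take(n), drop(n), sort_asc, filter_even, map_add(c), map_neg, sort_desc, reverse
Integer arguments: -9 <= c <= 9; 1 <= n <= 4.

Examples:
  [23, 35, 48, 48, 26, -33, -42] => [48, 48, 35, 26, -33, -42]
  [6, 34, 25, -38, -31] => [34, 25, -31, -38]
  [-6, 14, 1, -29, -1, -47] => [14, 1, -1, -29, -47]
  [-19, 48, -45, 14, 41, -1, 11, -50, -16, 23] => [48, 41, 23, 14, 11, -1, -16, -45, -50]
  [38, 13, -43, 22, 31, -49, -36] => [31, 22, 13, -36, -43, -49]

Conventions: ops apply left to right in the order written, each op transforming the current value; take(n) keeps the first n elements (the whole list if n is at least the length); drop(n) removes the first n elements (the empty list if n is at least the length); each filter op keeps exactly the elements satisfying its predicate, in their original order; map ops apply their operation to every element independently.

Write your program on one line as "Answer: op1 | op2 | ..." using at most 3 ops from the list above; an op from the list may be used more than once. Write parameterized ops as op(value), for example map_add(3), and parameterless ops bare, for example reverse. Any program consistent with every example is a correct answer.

drop(1) | sort_asc | reverse

Check, running the answer program on each example:
  [23, 35, 48, 48, 26, -33, -42] -> [35, 48, 48, 26, -33, -42] -> [-42, -33, 26, 35, 48, 48] -> [48, 48, 35, 26, -33, -42]
  [6, 34, 25, -38, -31] -> [34, 25, -38, -31] -> [-38, -31, 25, 34] -> [34, 25, -31, -38]
  [-6, 14, 1, -29, -1, -47] -> [14, 1, -29, -1, -47] -> [-47, -29, -1, 1, 14] -> [14, 1, -1, -29, -47]
  [-19, 48, -45, 14, 41, -1, 11, -50, -16, 23] -> [48, -45, 14, 41, -1, 11, -50, -16, 23] -> [-50, -45, -16, -1, 11, 14, 23, 41, 48] -> [48, 41, 23, 14, 11, -1, -16, -45, -50]
  [38, 13, -43, 22, 31, -49, -36] -> [13, -43, 22, 31, -49, -36] -> [-49, -43, -36, 13, 22, 31] -> [31, 22, 13, -36, -43, -49]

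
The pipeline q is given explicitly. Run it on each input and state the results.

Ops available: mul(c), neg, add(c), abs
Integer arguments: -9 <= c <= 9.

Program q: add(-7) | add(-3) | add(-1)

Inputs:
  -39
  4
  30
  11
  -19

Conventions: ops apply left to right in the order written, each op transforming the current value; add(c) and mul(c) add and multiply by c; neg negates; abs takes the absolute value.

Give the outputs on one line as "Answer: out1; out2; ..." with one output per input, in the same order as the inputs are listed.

Execution, op by op:
  -39 -> -46 -> -49 -> -50
  4 -> -3 -> -6 -> -7
  30 -> 23 -> 20 -> 19
  11 -> 4 -> 1 -> 0
  -19 -> -26 -> -29 -> -30

-50; -7; 19; 0; -30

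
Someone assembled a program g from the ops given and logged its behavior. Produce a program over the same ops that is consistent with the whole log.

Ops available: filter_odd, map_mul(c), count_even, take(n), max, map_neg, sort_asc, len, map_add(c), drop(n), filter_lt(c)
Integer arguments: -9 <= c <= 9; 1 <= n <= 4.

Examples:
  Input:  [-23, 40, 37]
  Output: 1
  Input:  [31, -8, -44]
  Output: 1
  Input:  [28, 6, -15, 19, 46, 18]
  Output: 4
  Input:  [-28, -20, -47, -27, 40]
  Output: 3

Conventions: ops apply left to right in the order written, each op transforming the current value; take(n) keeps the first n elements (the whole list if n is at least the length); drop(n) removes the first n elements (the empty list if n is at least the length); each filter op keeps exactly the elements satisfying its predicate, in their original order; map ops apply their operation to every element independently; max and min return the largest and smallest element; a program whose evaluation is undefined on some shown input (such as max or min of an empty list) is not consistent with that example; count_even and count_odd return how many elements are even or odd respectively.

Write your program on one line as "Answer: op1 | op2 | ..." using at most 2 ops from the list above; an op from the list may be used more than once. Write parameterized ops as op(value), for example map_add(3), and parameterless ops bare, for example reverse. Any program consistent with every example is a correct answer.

drop(2) | len

Check, running the answer program on each example:
  [-23, 40, 37] -> [37] -> 1
  [31, -8, -44] -> [-44] -> 1
  [28, 6, -15, 19, 46, 18] -> [-15, 19, 46, 18] -> 4
  [-28, -20, -47, -27, 40] -> [-47, -27, 40] -> 3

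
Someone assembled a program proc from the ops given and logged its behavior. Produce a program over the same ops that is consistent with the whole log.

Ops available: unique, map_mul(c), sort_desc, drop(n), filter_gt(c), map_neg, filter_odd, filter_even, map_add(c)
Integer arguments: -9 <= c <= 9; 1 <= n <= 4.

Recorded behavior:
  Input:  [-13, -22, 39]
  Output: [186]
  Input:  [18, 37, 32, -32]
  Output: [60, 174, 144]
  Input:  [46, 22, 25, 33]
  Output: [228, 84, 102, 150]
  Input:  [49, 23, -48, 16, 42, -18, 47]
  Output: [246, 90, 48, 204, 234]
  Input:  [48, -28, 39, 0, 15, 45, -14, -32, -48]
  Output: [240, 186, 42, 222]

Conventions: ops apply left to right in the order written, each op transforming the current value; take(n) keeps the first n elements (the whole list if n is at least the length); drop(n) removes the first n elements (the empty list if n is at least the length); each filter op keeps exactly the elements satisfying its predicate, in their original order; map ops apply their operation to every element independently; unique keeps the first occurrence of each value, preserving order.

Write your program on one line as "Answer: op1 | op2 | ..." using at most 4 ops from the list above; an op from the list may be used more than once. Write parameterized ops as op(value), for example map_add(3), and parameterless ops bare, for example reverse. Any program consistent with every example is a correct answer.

map_add(-8) | map_mul(6) | filter_gt(-1)

Check, running the answer program on each example:
  [-13, -22, 39] -> [-21, -30, 31] -> [-126, -180, 186] -> [186]
  [18, 37, 32, -32] -> [10, 29, 24, -40] -> [60, 174, 144, -240] -> [60, 174, 144]
  [46, 22, 25, 33] -> [38, 14, 17, 25] -> [228, 84, 102, 150] -> [228, 84, 102, 150]
  [49, 23, -48, 16, 42, -18, 47] -> [41, 15, -56, 8, 34, -26, 39] -> [246, 90, -336, 48, 204, -156, 234] -> [246, 90, 48, 204, 234]
  [48, -28, 39, 0, 15, 45, -14, -32, -48] -> [40, -36, 31, -8, 7, 37, -22, -40, -56] -> [240, -216, 186, -48, 42, 222, -132, -240, -336] -> [240, 186, 42, 222]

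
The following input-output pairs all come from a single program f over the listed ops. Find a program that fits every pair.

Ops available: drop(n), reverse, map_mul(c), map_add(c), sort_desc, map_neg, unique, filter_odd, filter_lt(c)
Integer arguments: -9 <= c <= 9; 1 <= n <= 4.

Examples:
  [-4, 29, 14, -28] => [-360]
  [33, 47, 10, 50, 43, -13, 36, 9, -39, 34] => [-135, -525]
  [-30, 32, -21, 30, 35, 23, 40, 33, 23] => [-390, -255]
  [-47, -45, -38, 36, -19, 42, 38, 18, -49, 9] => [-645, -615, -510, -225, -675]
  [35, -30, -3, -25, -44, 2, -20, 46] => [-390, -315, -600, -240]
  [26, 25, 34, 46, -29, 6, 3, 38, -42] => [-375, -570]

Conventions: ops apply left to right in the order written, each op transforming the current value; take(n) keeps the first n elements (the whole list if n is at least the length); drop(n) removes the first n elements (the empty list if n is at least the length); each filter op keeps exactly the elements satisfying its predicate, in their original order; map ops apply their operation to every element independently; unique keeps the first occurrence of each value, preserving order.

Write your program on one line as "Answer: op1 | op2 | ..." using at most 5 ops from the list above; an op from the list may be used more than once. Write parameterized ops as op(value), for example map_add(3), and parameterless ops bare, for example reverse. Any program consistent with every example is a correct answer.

map_add(4) | map_mul(5) | filter_lt(-5) | map_mul(3)

Check, running the answer program on each example:
  [-4, 29, 14, -28] -> [0, 33, 18, -24] -> [0, 165, 90, -120] -> [-120] -> [-360]
  [33, 47, 10, 50, 43, -13, 36, 9, -39, 34] -> [37, 51, 14, 54, 47, -9, 40, 13, -35, 38] -> [185, 255, 70, 270, 235, -45, 200, 65, -175, 190] -> [-45, -175] -> [-135, -525]
  [-30, 32, -21, 30, 35, 23, 40, 33, 23] -> [-26, 36, -17, 34, 39, 27, 44, 37, 27] -> [-130, 180, -85, 170, 195, 135, 220, 185, 135] -> [-130, -85] -> [-390, -255]
  [-47, -45, -38, 36, -19, 42, 38, 18, -49, 9] -> [-43, -41, -34, 40, -15, 46, 42, 22, -45, 13] -> [-215, -205, -170, 200, -75, 230, 210, 110, -225, 65] -> [-215, -205, -170, -75, -225] -> [-645, -615, -510, -225, -675]
  [35, -30, -3, -25, -44, 2, -20, 46] -> [39, -26, 1, -21, -40, 6, -16, 50] -> [195, -130, 5, -105, -200, 30, -80, 250] -> [-130, -105, -200, -80] -> [-390, -315, -600, -240]
  [26, 25, 34, 46, -29, 6, 3, 38, -42] -> [30, 29, 38, 50, -25, 10, 7, 42, -38] -> [150, 145, 190, 250, -125, 50, 35, 210, -190] -> [-125, -190] -> [-375, -570]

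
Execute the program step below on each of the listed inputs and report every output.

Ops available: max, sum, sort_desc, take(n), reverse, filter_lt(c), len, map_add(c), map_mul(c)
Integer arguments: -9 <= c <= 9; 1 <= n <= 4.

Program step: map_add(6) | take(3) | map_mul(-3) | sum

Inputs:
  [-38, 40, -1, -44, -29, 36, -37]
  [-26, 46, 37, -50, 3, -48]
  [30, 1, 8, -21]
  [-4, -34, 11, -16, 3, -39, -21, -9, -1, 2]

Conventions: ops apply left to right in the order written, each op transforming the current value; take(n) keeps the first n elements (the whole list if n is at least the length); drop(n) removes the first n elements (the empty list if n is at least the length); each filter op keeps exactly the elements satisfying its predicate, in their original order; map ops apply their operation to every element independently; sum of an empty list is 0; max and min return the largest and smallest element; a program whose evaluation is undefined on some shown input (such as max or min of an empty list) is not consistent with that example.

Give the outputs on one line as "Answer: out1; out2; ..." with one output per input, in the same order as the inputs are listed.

-57; -225; -171; 27

Execution, op by op:
  [-38, 40, -1, -44, -29, 36, -37] -> [-32, 46, 5, -38, -23, 42, -31] -> [-32, 46, 5] -> [96, -138, -15] -> -57
  [-26, 46, 37, -50, 3, -48] -> [-20, 52, 43, -44, 9, -42] -> [-20, 52, 43] -> [60, -156, -129] -> -225
  [30, 1, 8, -21] -> [36, 7, 14, -15] -> [36, 7, 14] -> [-108, -21, -42] -> -171
  [-4, -34, 11, -16, 3, -39, -21, -9, -1, 2] -> [2, -28, 17, -10, 9, -33, -15, -3, 5, 8] -> [2, -28, 17] -> [-6, 84, -51] -> 27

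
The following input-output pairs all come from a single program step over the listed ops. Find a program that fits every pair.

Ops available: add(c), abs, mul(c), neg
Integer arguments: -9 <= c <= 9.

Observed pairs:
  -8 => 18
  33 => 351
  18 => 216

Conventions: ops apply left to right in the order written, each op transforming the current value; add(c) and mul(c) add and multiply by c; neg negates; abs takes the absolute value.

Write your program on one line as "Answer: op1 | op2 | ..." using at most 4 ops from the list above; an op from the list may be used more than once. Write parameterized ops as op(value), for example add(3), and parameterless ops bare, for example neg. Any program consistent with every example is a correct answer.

add(6) | abs | mul(-9) | abs

Check, running the answer program on each example:
  -8 -> -2 -> 2 -> -18 -> 18
  33 -> 39 -> 39 -> -351 -> 351
  18 -> 24 -> 24 -> -216 -> 216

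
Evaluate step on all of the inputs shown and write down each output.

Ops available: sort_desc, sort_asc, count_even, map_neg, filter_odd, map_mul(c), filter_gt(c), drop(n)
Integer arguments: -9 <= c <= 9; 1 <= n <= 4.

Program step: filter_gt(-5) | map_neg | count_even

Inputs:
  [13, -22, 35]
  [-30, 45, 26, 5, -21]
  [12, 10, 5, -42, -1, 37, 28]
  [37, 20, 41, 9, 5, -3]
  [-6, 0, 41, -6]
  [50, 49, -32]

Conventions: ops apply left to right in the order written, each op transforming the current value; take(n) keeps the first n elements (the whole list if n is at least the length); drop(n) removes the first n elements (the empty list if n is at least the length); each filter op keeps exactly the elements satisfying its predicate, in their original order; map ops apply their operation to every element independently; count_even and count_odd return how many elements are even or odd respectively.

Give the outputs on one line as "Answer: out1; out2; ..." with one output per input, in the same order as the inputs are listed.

0; 1; 3; 1; 1; 1

Execution, op by op:
  [13, -22, 35] -> [13, 35] -> [-13, -35] -> 0
  [-30, 45, 26, 5, -21] -> [45, 26, 5] -> [-45, -26, -5] -> 1
  [12, 10, 5, -42, -1, 37, 28] -> [12, 10, 5, -1, 37, 28] -> [-12, -10, -5, 1, -37, -28] -> 3
  [37, 20, 41, 9, 5, -3] -> [37, 20, 41, 9, 5, -3] -> [-37, -20, -41, -9, -5, 3] -> 1
  [-6, 0, 41, -6] -> [0, 41] -> [0, -41] -> 1
  [50, 49, -32] -> [50, 49] -> [-50, -49] -> 1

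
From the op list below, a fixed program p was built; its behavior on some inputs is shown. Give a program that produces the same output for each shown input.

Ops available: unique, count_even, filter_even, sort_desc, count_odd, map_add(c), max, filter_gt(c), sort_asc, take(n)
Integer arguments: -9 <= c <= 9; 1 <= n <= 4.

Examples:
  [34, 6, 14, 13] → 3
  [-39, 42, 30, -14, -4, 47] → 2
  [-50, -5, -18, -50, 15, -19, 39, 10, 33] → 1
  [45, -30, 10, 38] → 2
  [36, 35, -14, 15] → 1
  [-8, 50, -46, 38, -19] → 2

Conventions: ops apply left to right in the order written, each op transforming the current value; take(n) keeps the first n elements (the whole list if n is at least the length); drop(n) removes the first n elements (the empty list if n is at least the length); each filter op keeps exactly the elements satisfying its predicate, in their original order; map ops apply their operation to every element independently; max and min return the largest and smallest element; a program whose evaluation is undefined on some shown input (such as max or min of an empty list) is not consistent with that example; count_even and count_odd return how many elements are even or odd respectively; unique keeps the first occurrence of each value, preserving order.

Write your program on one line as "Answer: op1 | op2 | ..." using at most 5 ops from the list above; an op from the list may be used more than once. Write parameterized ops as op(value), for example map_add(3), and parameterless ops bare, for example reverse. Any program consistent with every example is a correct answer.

sort_asc | map_add(5) | filter_gt(1) | sort_desc | count_odd

Check, running the answer program on each example:
  [34, 6, 14, 13] -> [6, 13, 14, 34] -> [11, 18, 19, 39] -> [11, 18, 19, 39] -> [39, 19, 18, 11] -> 3
  [-39, 42, 30, -14, -4, 47] -> [-39, -14, -4, 30, 42, 47] -> [-34, -9, 1, 35, 47, 52] -> [35, 47, 52] -> [52, 47, 35] -> 2
  [-50, -5, -18, -50, 15, -19, 39, 10, 33] -> [-50, -50, -19, -18, -5, 10, 15, 33, 39] -> [-45, -45, -14, -13, 0, 15, 20, 38, 44] -> [15, 20, 38, 44] -> [44, 38, 20, 15] -> 1
  [45, -30, 10, 38] -> [-30, 10, 38, 45] -> [-25, 15, 43, 50] -> [15, 43, 50] -> [50, 43, 15] -> 2
  [36, 35, -14, 15] -> [-14, 15, 35, 36] -> [-9, 20, 40, 41] -> [20, 40, 41] -> [41, 40, 20] -> 1
  [-8, 50, -46, 38, -19] -> [-46, -19, -8, 38, 50] -> [-41, -14, -3, 43, 55] -> [43, 55] -> [55, 43] -> 2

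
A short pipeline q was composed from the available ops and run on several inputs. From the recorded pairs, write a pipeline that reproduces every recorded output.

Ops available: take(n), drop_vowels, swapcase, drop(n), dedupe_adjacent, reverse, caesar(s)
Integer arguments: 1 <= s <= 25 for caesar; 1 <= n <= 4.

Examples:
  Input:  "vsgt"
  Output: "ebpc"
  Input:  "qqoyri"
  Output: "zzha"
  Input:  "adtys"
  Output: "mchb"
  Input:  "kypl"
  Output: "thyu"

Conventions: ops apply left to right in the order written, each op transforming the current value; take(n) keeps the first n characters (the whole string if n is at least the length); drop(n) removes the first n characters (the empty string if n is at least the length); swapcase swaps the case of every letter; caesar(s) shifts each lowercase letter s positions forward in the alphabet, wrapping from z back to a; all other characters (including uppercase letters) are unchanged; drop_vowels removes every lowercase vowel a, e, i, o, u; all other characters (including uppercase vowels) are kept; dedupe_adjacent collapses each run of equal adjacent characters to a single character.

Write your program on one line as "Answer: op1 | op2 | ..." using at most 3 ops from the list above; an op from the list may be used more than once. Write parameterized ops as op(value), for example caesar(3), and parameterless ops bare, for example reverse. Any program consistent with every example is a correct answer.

drop_vowels | caesar(9)

Check, running the answer program on each example:
  "vsgt" -> "vsgt" -> "ebpc"
  "qqoyri" -> "qqyr" -> "zzha"
  "adtys" -> "dtys" -> "mchb"
  "kypl" -> "kypl" -> "thyu"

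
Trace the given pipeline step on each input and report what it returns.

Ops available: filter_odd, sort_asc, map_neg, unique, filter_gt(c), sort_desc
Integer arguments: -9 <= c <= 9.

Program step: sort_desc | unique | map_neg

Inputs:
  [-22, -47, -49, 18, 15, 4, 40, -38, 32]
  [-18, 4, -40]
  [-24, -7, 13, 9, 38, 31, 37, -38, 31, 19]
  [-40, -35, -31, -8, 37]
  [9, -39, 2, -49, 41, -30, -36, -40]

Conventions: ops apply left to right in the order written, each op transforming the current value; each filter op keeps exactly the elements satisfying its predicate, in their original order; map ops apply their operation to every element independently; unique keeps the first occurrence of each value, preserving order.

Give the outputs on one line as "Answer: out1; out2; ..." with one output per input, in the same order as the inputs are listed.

Execution, op by op:
  [-22, -47, -49, 18, 15, 4, 40, -38, 32] -> [40, 32, 18, 15, 4, -22, -38, -47, -49] -> [40, 32, 18, 15, 4, -22, -38, -47, -49] -> [-40, -32, -18, -15, -4, 22, 38, 47, 49]
  [-18, 4, -40] -> [4, -18, -40] -> [4, -18, -40] -> [-4, 18, 40]
  [-24, -7, 13, 9, 38, 31, 37, -38, 31, 19] -> [38, 37, 31, 31, 19, 13, 9, -7, -24, -38] -> [38, 37, 31, 19, 13, 9, -7, -24, -38] -> [-38, -37, -31, -19, -13, -9, 7, 24, 38]
  [-40, -35, -31, -8, 37] -> [37, -8, -31, -35, -40] -> [37, -8, -31, -35, -40] -> [-37, 8, 31, 35, 40]
  [9, -39, 2, -49, 41, -30, -36, -40] -> [41, 9, 2, -30, -36, -39, -40, -49] -> [41, 9, 2, -30, -36, -39, -40, -49] -> [-41, -9, -2, 30, 36, 39, 40, 49]

[-40, -32, -18, -15, -4, 22, 38, 47, 49]; [-4, 18, 40]; [-38, -37, -31, -19, -13, -9, 7, 24, 38]; [-37, 8, 31, 35, 40]; [-41, -9, -2, 30, 36, 39, 40, 49]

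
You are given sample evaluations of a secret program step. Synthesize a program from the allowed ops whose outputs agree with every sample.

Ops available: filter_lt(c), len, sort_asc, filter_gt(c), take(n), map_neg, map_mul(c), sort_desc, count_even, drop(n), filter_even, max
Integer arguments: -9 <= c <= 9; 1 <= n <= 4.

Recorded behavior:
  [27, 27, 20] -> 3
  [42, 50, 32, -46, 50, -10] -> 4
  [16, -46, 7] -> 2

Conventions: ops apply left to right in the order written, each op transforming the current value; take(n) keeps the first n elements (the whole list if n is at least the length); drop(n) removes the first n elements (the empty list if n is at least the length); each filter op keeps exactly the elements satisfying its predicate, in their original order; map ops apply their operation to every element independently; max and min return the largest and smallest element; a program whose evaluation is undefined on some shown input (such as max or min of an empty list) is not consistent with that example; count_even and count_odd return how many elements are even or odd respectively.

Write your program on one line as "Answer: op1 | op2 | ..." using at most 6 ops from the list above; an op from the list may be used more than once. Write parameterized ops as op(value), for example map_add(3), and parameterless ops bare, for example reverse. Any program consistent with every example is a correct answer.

map_mul(3) | sort_desc | map_mul(8) | filter_gt(7) | sort_asc | count_even

Check, running the answer program on each example:
  [27, 27, 20] -> [81, 81, 60] -> [81, 81, 60] -> [648, 648, 480] -> [648, 648, 480] -> [480, 648, 648] -> 3
  [42, 50, 32, -46, 50, -10] -> [126, 150, 96, -138, 150, -30] -> [150, 150, 126, 96, -30, -138] -> [1200, 1200, 1008, 768, -240, -1104] -> [1200, 1200, 1008, 768] -> [768, 1008, 1200, 1200] -> 4
  [16, -46, 7] -> [48, -138, 21] -> [48, 21, -138] -> [384, 168, -1104] -> [384, 168] -> [168, 384] -> 2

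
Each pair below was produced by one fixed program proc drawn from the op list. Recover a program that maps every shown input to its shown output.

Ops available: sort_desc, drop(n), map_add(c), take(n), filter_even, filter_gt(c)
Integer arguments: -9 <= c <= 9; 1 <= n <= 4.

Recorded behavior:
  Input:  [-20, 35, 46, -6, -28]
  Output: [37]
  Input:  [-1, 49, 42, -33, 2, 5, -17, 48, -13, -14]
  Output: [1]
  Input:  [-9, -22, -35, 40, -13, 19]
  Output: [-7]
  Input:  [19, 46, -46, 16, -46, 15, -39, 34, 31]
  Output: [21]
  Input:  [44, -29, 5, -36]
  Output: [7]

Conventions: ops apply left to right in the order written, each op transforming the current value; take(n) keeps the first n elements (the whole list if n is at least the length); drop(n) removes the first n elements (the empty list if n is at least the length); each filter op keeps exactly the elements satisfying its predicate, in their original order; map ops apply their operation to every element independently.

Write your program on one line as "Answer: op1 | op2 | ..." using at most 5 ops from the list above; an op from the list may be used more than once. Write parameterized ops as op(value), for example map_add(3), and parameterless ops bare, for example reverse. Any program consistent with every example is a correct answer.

map_add(7) | filter_even | filter_gt(-6) | take(1) | map_add(-5)

Check, running the answer program on each example:
  [-20, 35, 46, -6, -28] -> [-13, 42, 53, 1, -21] -> [42] -> [42] -> [42] -> [37]
  [-1, 49, 42, -33, 2, 5, -17, 48, -13, -14] -> [6, 56, 49, -26, 9, 12, -10, 55, -6, -7] -> [6, 56, -26, 12, -10, -6] -> [6, 56, 12] -> [6] -> [1]
  [-9, -22, -35, 40, -13, 19] -> [-2, -15, -28, 47, -6, 26] -> [-2, -28, -6, 26] -> [-2, 26] -> [-2] -> [-7]
  [19, 46, -46, 16, -46, 15, -39, 34, 31] -> [26, 53, -39, 23, -39, 22, -32, 41, 38] -> [26, 22, -32, 38] -> [26, 22, 38] -> [26] -> [21]
  [44, -29, 5, -36] -> [51, -22, 12, -29] -> [-22, 12] -> [12] -> [12] -> [7]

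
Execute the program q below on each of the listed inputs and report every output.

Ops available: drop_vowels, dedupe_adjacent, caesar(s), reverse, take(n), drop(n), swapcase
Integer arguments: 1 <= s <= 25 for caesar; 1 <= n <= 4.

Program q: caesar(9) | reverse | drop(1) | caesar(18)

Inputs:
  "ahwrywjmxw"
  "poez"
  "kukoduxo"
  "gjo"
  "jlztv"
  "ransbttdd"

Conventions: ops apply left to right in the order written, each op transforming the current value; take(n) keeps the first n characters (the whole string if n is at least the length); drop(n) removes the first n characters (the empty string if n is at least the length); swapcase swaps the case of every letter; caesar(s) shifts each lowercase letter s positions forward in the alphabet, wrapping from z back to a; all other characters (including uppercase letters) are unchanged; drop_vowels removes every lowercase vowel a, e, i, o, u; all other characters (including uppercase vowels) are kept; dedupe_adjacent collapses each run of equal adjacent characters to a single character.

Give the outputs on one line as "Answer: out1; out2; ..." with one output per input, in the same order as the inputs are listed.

Execution, op by op:
  "ahwrywjmxw" -> "jqfahfsvgf" -> "fgvsfhafqj" -> "gvsfhafqj" -> "ynkxzsxib"
  "poez" -> "yxni" -> "inxy" -> "nxy" -> "fpq"
  "kukoduxo" -> "tdtxmdgx" -> "xgdmxtdt" -> "gdmxtdt" -> "yveplvl"
  "gjo" -> "psx" -> "xsp" -> "sp" -> "kh"
  "jlztv" -> "suice" -> "ecius" -> "cius" -> "uamk"
  "ransbttdd" -> "ajwbkccmm" -> "mmcckbwja" -> "mcckbwja" -> "euuctobs"

"ynkxzsxib"; "fpq"; "yveplvl"; "kh"; "uamk"; "euuctobs"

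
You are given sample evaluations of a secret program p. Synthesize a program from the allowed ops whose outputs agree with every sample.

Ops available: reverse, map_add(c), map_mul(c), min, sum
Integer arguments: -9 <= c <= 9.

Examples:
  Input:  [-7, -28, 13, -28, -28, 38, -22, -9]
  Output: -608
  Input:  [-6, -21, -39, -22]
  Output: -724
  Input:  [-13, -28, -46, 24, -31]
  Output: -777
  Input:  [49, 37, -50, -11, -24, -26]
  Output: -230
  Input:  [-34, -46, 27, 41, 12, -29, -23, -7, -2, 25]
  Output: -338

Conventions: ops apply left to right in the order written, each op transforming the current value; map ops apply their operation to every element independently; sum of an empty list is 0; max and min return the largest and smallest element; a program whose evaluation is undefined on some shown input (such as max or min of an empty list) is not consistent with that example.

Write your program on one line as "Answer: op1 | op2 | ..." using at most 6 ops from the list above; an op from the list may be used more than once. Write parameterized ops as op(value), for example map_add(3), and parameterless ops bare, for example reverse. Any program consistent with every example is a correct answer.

reverse | map_mul(8) | map_add(-5) | reverse | sum

Check, running the answer program on each example:
  [-7, -28, 13, -28, -28, 38, -22, -9] -> [-9, -22, 38, -28, -28, 13, -28, -7] -> [-72, -176, 304, -224, -224, 104, -224, -56] -> [-77, -181, 299, -229, -229, 99, -229, -61] -> [-61, -229, 99, -229, -229, 299, -181, -77] -> -608
  [-6, -21, -39, -22] -> [-22, -39, -21, -6] -> [-176, -312, -168, -48] -> [-181, -317, -173, -53] -> [-53, -173, -317, -181] -> -724
  [-13, -28, -46, 24, -31] -> [-31, 24, -46, -28, -13] -> [-248, 192, -368, -224, -104] -> [-253, 187, -373, -229, -109] -> [-109, -229, -373, 187, -253] -> -777
  [49, 37, -50, -11, -24, -26] -> [-26, -24, -11, -50, 37, 49] -> [-208, -192, -88, -400, 296, 392] -> [-213, -197, -93, -405, 291, 387] -> [387, 291, -405, -93, -197, -213] -> -230
  [-34, -46, 27, 41, 12, -29, -23, -7, -2, 25] -> [25, -2, -7, -23, -29, 12, 41, 27, -46, -34] -> [200, -16, -56, -184, -232, 96, 328, 216, -368, -272] -> [195, -21, -61, -189, -237, 91, 323, 211, -373, -277] -> [-277, -373, 211, 323, 91, -237, -189, -61, -21, 195] -> -338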